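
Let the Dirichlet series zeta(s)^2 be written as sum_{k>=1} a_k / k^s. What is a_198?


The Dirichlet convolution of the constant function 1 with itself gives (1 * 1)(k) = sum_{d | k} 1 = d(k), the number of positive divisors of k.
Since zeta(s) = sum_{k>=1} 1/k^s, we have zeta(s)^2 = sum_{k>=1} d(k)/k^s, so a_k = d(k).
For k = 198: the divisors are 1, 2, 3, 6, 9, 11, 18, 22, 33, 66, 99, 198.
Count = 12.

12


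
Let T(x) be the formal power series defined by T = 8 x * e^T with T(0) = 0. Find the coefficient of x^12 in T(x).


Apply the Lagrange inversion formula: if T = 8 x * phi(T) with phi(t) = e^t, then
[x^n] T = 8^n * (1/n) [t^(n-1)] phi(t)^n = 8^n * (1/n) [t^(n-1)] e^(n t) = 8^n * (1/n) * n^(n-1) / (n-1)! = 8^n * n^(n-1) / n!.
When c = 1 this is the Cayley count of rooted labeled trees on n vertices, divided by n!.
For n = 12: 8^12 * 12^11 / 12! = 68719476736 * 743008370688/479001600 = 205195258022068224/1925.

205195258022068224/1925


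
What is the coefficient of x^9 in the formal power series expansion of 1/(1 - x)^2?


The expansion 1/(1 - x)^r = sum_{k>=0} C(k + r - 1, r - 1) x^k follows from the multiset / negative-binomial theorem (or from repeated differentiation of the geometric series).
For r = 2 and k = 9:
C(10, 1) = 3628800 / (1 * 362880) = 10.

10


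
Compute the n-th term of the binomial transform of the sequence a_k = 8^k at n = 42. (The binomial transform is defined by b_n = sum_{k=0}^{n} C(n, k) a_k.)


With a_k = 8^k, b_n = sum_{k=0}^{n} C(n, k) 8^k = (1 + 8)^n by the binomial theorem.
For n = 42: (1 + 8)^42 = 9^42 = 11972515182562019788602740026717047105681.

11972515182562019788602740026717047105681


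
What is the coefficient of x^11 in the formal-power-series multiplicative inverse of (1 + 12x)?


The inverse is 1/(1 + 12x). Apply the geometric identity 1/(1 - y) = sum_{k>=0} y^k with y = -12x:
1/(1 + 12x) = sum_{k>=0} (-12)^k x^k.
So the coefficient of x^11 is (-12)^11 = -743008370688.

-743008370688


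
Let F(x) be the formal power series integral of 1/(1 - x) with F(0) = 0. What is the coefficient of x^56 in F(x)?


1/(1 - x) = sum_{k>=0} x^k. Integrating termwise and using F(0) = 0 gives
F(x) = sum_{k>=0} x^(k+1) / (k+1) = sum_{m>=1} x^m / m = -ln(1 - x).
So the coefficient of x^56 is 1/56 = 1/56.

1/56


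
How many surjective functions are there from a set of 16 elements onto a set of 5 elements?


By inclusion-exclusion on which target elements are missed, the number of surjections from an n-set onto a k-set is
surj(n, k) = sum_{j=0}^{k} (-1)^j C(k, j) (k - j)^n.
Equivalently surj(n, k) = k! * S(n, k), where S(n, k) is the Stirling number of the second kind.
For n = 16, k = 5:
S(16, 5) = 1096190550, so
surj = 5! * 1096190550 = 120 * 1096190550 = 131542866000.

131542866000


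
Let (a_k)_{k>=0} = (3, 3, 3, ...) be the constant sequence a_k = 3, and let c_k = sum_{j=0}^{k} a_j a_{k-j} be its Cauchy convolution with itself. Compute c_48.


Since a_j = 3 for all j >= 0, the convolution sum becomes
c_k = sum_{j=0}^{k} 3 * 3 = 9 * (k + 1).
Equivalently, the generating function of (a_k) is 3/(1 - x) and its square is 9/(1 - x)^2 = sum_{k>=0} 9(k + 1) x^k.
For k = 48: 9 * 49 = 441.

441


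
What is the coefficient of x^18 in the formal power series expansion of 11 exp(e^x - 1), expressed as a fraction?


exp(e^x - 1) is the exponential generating function for the Bell numbers Bell_k: exp(e^x - 1) = sum_{k>=0} Bell_k x^k / k!.
So the coefficient of x^18 in 11 exp(e^x - 1) is 11 Bell_18 / 18!.
Computing: Bell_18 = 682076806159 and 18! = 6402373705728000, giving
11 * 682076806159/6402373705728000 = 97439543737/83147710464000.

97439543737/83147710464000


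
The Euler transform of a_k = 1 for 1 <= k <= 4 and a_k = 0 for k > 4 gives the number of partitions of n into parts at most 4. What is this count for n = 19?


Partitions of 19 into parts at most 4:
Using generating function (1-x)^(-1)(1-x^2)^(-1)...(1-x^4)^(-1),
the coefficient of x^19 = 94

94


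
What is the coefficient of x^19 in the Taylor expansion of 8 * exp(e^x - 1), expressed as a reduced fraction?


exp(e^x - 1) = sum_{k>=0} Bell_k x^k / k!, where Bell_k is the k-th Bell number.
So the coefficient of x^19 is 8 * Bell_19 / 19!.
Computing: Bell_19 = 5832742205057 and 19! = 121645100408832000, giving
8 * 5832742205057/121645100408832000 = 5832742205057/15205637551104000.

5832742205057/15205637551104000


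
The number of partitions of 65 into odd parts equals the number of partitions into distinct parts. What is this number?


Computing partitions of 65 into odd parts (1, 3, 5, ...):
Using the generating function prod_{k>=0} 1/(1-x^(2k+1)),
the count is 18200

18200


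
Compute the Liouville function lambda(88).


The Liouville function is lambda(k) = (-1)^Omega(k), where Omega(k) counts the prime factors of k with multiplicity.
Factoring: 88 = 2 * 2 * 2 * 11, so Omega(88) = 4.
lambda(88) = (-1)^4 = 1.

1


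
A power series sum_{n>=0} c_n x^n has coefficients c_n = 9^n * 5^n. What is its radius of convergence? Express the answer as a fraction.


By the root test (Cauchy-Hadamard), the radius is R = 1 / limsup_n |c_n|^(1/n).
Here |c_n|^(1/n) = (9^n * 5^n)^(1/n) = 9 * 5 = 45 for all n.
So R = 1/45 = 1/45.

1/45


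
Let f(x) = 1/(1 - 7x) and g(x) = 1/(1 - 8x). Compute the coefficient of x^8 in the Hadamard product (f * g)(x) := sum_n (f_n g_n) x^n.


f has coefficients f_k = 7^k and g has coefficients g_k = 8^k, so the Hadamard product has coefficient (f*g)_k = 7^k * 8^k = 56^k.
For k = 8: 56^8 = 96717311574016.

96717311574016


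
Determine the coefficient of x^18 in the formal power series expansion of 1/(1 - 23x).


The geometric series identity gives 1/(1 - c x) = sum_{k>=0} c^k x^k, so the coefficient of x^k is c^k.
Here c = 23 and k = 18.
Computing: 23^18 = 3244150909895248285300369

3244150909895248285300369


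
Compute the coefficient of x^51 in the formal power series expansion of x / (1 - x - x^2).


Let f(x) = sum_{k>=0} a_k x^k. Multiplying f(x) * (1 - x - x^2) = x and matching coefficients gives a_0 = 0, a_1 = 1, and a_k = a_{k-1} + a_{k-2} for k >= 2. These are the Fibonacci numbers F_k.
Iterating from F_0 = 0, F_1 = 1:
F_0=0, F_1=1, F_2=1, F_3=2, F_4=3, F_5=5, F_6=8, F_7=13, F_8=21, F_9=34, ...
F_51 = 20365011074.

20365011074


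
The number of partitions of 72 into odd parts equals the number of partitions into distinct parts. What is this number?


Computing partitions of 72 into odd parts (1, 3, 5, ...):
Using the generating function prod_{k>=0} 1/(1-x^(2k+1)),
the count is 36352

36352


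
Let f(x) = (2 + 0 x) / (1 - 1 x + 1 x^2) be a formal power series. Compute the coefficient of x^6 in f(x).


Write f(x) = sum_{k>=0} a_k x^k. Multiplying both sides by 1 - 1 x + 1 x^2 gives
(1 - 1 x + 1 x^2) sum_{k>=0} a_k x^k = 2 + 0 x.
Matching coefficients:
 x^0: a_0 = 2
 x^1: a_1 - 1 a_0 = 0  =>  a_1 = 1*2 + 0 = 2
 x^k (k >= 2): a_k = 1 a_{k-1} - 1 a_{k-2}.
Iterating: a_2 = 0, a_3 = -2, a_4 = -2, a_5 = 0, a_6 = 2.
So the coefficient of x^6 is 2.

2


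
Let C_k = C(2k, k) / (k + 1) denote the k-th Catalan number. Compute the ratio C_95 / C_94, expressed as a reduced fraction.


Using C_k = (2k)! / (k! (k+1)!), the ratio C_{k+1}/C_k simplifies to
C_{k+1}/C_k = [(2k+2)! / ((k+1)! (k+2)!)] * [k! (k+1)! / (2k)!]
 = (2k+2)(2k+1) / ((k+1)(k+2)) = 2(2k+1) / (k+2).
For k = 94: 2(2*94 + 1) / (94 + 2) = 378/96 = 63/16.

63/16


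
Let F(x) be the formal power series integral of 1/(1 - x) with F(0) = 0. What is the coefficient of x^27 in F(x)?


1/(1 - x) = sum_{k>=0} x^k. Integrating termwise and using F(0) = 0 gives
F(x) = sum_{k>=0} x^(k+1) / (k+1) = sum_{m>=1} x^m / m = -ln(1 - x).
So the coefficient of x^27 is 1/27 = 1/27.

1/27


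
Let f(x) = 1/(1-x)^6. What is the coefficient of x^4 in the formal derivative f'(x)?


Differentiate: d/dx [ 1/(1-x)^r ] = r / (1-x)^(r+1).
Here r = 6, so f'(x) = 6 / (1-x)^7.
The expansion of 1/(1-x)^(r+1) has coefficient of x^n equal to C(n+r, r).
So the coefficient of x^4 in f'(x) is
6 * C(10, 6) = 6 * 210 = 1260

1260


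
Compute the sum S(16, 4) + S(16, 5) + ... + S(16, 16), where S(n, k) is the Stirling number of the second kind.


By definition, S(n, k) counts partitions of an n-set into exactly k nonempty blocks.
Computing row n = 16 for k = 4..16:
S(16, k): 171798901, 1096190550, 2734926558, 3281882604, 2141764053, 820784250, 193754990, 28936908, 2757118, 165620, 6020, 120, 1
Sum = 10472967693.

10472967693


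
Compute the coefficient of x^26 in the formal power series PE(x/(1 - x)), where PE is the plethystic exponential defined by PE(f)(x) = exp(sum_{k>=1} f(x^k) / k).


For f(x) = x/(1 - x) we have
sum_{k>=1} f(x^k) / k = sum_{k>=1} (1/k) * x^k / (1 - x^k) = sum_{k, m >= 1} x^(k m) / k,
which after exponentiating simplifies to
PE(x/(1 - x)) = prod_{k>=1} 1 / (1 - x^k).
This is the generating function for the partition function p(n), so the coefficient of x^26 is p(26).
Computing p(26) by dynamic programming over parts 1, 2, ..., 26: p(26) = 2436.

2436


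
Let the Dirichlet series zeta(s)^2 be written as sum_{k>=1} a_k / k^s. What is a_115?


The Dirichlet convolution of the constant function 1 with itself gives (1 * 1)(k) = sum_{d | k} 1 = d(k), the number of positive divisors of k.
Since zeta(s) = sum_{k>=1} 1/k^s, we have zeta(s)^2 = sum_{k>=1} d(k)/k^s, so a_k = d(k).
For k = 115: the divisors are 1, 5, 23, 115.
Count = 4.

4


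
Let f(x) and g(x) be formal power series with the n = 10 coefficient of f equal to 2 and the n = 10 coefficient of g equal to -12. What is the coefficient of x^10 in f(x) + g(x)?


Addition of formal power series is termwise.
The coefficient of x^10 in f + g = 2 + -12
= -10

-10


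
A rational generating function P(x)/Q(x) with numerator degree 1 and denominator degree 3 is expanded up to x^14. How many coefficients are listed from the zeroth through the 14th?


Expanding up to x^14 gives the coefficients for x^0, x^1, ..., x^14.
That is 14 + 1 = 15 coefficients in total.

15


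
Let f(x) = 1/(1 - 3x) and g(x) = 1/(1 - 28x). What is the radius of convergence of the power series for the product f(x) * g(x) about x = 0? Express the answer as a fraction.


The radius of 1/(1 - 3x) is 1/3 (nearest singularity at x = 1/3), and the radius of 1/(1 - 28x) is 1/28.
The product f(x)*g(x) = 1/((1 - 3x)(1 - 28x)) has singularities at both 1/3 and 1/28, so its radius of convergence is the distance to the nearest one:
min(1/3, 1/28) = 1/28.

1/28


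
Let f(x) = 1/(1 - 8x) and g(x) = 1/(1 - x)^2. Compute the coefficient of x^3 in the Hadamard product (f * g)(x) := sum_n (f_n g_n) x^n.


f has coefficients f_k = 8^k. For g = 1/(1 - x)^2 the coefficient is g_k = C(k + 1, 1) = k + 1. The Hadamard coefficient is (f * g)_k = 8^k * (k + 1).
For k = 3: 8^3 * 4 = 512 * 4 = 2048.

2048


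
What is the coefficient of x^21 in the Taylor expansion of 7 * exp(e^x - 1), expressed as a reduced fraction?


exp(e^x - 1) = sum_{k>=0} Bell_k x^k / k!, where Bell_k is the k-th Bell number.
So the coefficient of x^21 is 7 * Bell_21 / 21!.
Computing: Bell_21 = 474869816156751 and 21! = 51090942171709440000, giving
7 * 474869816156751/51090942171709440000 = 158289938718917/2432902008176640000.

158289938718917/2432902008176640000


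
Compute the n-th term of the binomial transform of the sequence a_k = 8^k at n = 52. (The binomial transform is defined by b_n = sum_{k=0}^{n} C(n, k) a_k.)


With a_k = 8^k, b_n = sum_{k=0}^{n} C(n, k) 8^k = (1 + 8)^n by the binomial theorem.
For n = 52: (1 + 8)^52 = 9^52 = 41745579179292917813953351511015323088870709282081.

41745579179292917813953351511015323088870709282081


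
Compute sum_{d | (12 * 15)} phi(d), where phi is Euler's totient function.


First, 12 * 15 = 180. One classical identity is sum_{d | n} phi(d) = n (each k in [1, n] has a unique gcd with n, and among the k's with gcd(k, n) = n/d there are phi(d) of them). So the sum equals 180. We also verify directly:
Divisors of 180: 1, 2, 3, 4, 5, 6, 9, 10, 12, 15, 18, 20, 30, 36, 45, 60, 90, 180.
phi values: 1, 1, 2, 2, 4, 2, 6, 4, 4, 8, 6, 8, 8, 12, 24, 16, 24, 48.
Sum = 180.

180


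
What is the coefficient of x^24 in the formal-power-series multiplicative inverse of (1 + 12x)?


The inverse is 1/(1 + 12x). Apply the geometric identity 1/(1 - y) = sum_{k>=0} y^k with y = -12x:
1/(1 + 12x) = sum_{k>=0} (-12)^k x^k.
So the coefficient of x^24 is (-12)^24 = 79496847203390844133441536.

79496847203390844133441536


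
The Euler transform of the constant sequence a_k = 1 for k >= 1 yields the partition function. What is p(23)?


The Euler transform converts the sequence a_k = 1 into the number of integer partitions.
Using the recurrence or dynamic programming:
p(23) = 1255

1255


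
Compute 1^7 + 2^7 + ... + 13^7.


This power sum has a closed form given by Faulhaber's formula
sum_{k=1}^{m} k^p = (1 / (p + 1)) * sum_{j=0}^{p} C(p + 1, j) B_j m^(p + 1 - j),
but for small m direct computation is fastest:
1 + 128 + 2187 + 16384 + 78125 + 279936 + 823543 + 2097152 + 4782969 + 10000000 + 19487171 + 35831808 + 62748517 = 136147921.

136147921


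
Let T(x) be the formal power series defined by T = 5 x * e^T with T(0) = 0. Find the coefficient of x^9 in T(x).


Apply the Lagrange inversion formula: if T = 5 x * phi(T) with phi(t) = e^t, then
[x^n] T = 5^n * (1/n) [t^(n-1)] phi(t)^n = 5^n * (1/n) [t^(n-1)] e^(n t) = 5^n * (1/n) * n^(n-1) / (n-1)! = 5^n * n^(n-1) / n!.
When c = 1 this is the Cayley count of rooted labeled trees on n vertices, divided by n!.
For n = 9: 5^9 * 9^8 / 9! = 1953125 * 43046721/362880 = 207594140625/896.

207594140625/896


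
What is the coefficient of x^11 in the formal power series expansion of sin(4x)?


The Maclaurin series is sin(t) = sum_{k>=0} (-1)^k t^(2k+1) / (2k+1)!, so substituting t = 4x, only odd powers of x are nonzero, with coefficient of x^(2k+1) equal to (-1)^k 4^(2k+1) / (2k+1)!.
Write 11 = 2*5 + 1, giving the coefficient (-1)^5 * 4^11 / 11! = -4194304/39916800 = -16384/155925.

-16384/155925


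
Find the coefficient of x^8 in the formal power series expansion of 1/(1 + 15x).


Write 1/(1 + c x) = 1/(1 - (-c) x) and apply the geometric-series identity
1/(1 - y) = sum_{k>=0} y^k to get 1/(1 + c x) = sum_{k>=0} (-c)^k x^k.
So the coefficient of x^k is (-c)^k = (-1)^k * c^k.
Here c = 15 and k = 8:
(-15)^8 = 1 * 2562890625 = 2562890625

2562890625


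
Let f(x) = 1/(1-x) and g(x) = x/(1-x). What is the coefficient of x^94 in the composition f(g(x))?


First simplify the composition: f(g(x)) = 1/(1 - x/(1-x)) = (1-x)/((1-x) - x) = (1-x)/(1-2x).
Now extract the coefficient. Write (1-x)/(1-2x) = 1/(1-2x) - x/(1-2x).
The coefficient of x^n in 1/(1-2x) is 2^n, and in x/(1-2x) is 2^(n-1) (for n >= 1).
So the coefficient of x^94 is 2^94 - 2^93 = 19807040628566084398385987584 - 9903520314283042199192993792 = 9903520314283042199192993792.

9903520314283042199192993792


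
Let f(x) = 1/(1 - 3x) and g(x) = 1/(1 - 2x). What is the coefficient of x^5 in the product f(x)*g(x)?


The coefficient of x^n in f*g is the Cauchy product: sum_{k=0}^{n} a^k * b^(n-k).
With a=3, b=2, n=5:
sum_{k=0}^{5} 3^k * 2^(5-k)
= 665

665


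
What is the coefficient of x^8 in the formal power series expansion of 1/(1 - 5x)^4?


The general identity 1/(1 - c x)^r = sum_{k>=0} c^k C(k + r - 1, r - 1) x^k follows by substituting y = c x into 1/(1 - y)^r = sum_{k>=0} C(k + r - 1, r - 1) y^k.
For c = 5, r = 4, k = 8:
5^8 * C(11, 3) = 390625 * 165 = 64453125.

64453125


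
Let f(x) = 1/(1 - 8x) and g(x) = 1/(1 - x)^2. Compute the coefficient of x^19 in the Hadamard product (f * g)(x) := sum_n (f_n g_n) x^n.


f has coefficients f_k = 8^k. For g = 1/(1 - x)^2 the coefficient is g_k = C(k + 1, 1) = k + 1. The Hadamard coefficient is (f * g)_k = 8^k * (k + 1).
For k = 19: 8^19 * 20 = 144115188075855872 * 20 = 2882303761517117440.

2882303761517117440


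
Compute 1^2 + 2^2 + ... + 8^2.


This power sum has a closed form given by Faulhaber's formula
sum_{k=1}^{m} k^p = (1 / (p + 1)) * sum_{j=0}^{p} C(p + 1, j) B_j m^(p + 1 - j),
but for small m direct computation is fastest:
1 + 4 + 9 + 16 + 25 + 36 + 49 + 64 = 204.

204


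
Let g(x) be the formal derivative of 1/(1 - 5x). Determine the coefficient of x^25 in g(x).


Differentiate termwise: d/dx sum_{k>=0} 5^k x^k = sum_{k>=1} k 5^k x^(k-1) = sum_{j>=0} (j+1) 5^(j+1) x^j.
Equivalently, d/dx [1/(1 - 5x)] = 5/(1 - 5x)^2.
For j = 25: 26 * 5^26 = 26 * 1490116119384765625 = 38743019104003906250.

38743019104003906250


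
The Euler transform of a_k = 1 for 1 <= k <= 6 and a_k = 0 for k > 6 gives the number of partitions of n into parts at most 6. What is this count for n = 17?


Partitions of 17 into parts at most 6:
Using generating function (1-x)^(-1)(1-x^2)^(-1)...(1-x^6)^(-1),
the coefficient of x^17 = 163

163


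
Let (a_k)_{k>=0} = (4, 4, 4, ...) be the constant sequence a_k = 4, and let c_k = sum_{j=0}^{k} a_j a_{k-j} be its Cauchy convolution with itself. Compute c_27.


Since a_j = 4 for all j >= 0, the convolution sum becomes
c_k = sum_{j=0}^{k} 4 * 4 = 16 * (k + 1).
Equivalently, the generating function of (a_k) is 4/(1 - x) and its square is 16/(1 - x)^2 = sum_{k>=0} 16(k + 1) x^k.
For k = 27: 16 * 28 = 448.

448


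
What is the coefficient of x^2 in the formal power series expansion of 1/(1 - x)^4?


The expansion 1/(1 - x)^r = sum_{k>=0} C(k + r - 1, r - 1) x^k follows from the multiset / negative-binomial theorem (or from repeated differentiation of the geometric series).
For r = 4 and k = 2:
C(5, 3) = 120 / (6 * 2) = 10.

10


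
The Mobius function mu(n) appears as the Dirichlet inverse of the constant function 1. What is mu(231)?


231 = 3 * 7 * 11 (all distinct primes).
mu(231) = (-1)^3 = -1

-1


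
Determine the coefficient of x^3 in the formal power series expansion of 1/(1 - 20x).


The geometric series identity gives 1/(1 - c x) = sum_{k>=0} c^k x^k, so the coefficient of x^k is c^k.
Here c = 20 and k = 3.
Computing: 20^3 = 8000

8000


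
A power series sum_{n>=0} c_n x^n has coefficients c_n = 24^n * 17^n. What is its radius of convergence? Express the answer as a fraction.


By the root test (Cauchy-Hadamard), the radius is R = 1 / limsup_n |c_n|^(1/n).
Here |c_n|^(1/n) = (24^n * 17^n)^(1/n) = 24 * 17 = 408 for all n.
So R = 1/408 = 1/408.

1/408


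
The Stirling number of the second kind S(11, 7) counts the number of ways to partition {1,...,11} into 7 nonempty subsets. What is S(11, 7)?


Using the explicit formula S(n,k) = (1/k!) sum_{j=0}^{k} (-1)^(k-j) C(k,j) j^n:
S(11, 7) = 63987
Equivalently, S(n,k) is n! times the coefficient of x^n in the EGF (e^x - 1)^k / k!.

63987


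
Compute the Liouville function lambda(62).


The Liouville function is lambda(k) = (-1)^Omega(k), where Omega(k) counts the prime factors of k with multiplicity.
Factoring: 62 = 2 * 31, so Omega(62) = 2.
lambda(62) = (-1)^2 = 1.

1


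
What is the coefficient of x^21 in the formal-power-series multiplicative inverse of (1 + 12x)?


The inverse is 1/(1 + 12x). Apply the geometric identity 1/(1 - y) = sum_{k>=0} y^k with y = -12x:
1/(1 + 12x) = sum_{k>=0} (-12)^k x^k.
So the coefficient of x^21 is (-12)^21 = -46005119909369701466112.

-46005119909369701466112


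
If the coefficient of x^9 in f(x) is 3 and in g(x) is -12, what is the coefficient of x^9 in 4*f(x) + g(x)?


Scalar multiplication scales coefficients: 4 * 3 = 12.
Then add the g coefficient: 12 + -12
= 0

0


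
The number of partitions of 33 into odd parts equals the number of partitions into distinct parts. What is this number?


Computing partitions of 33 into odd parts (1, 3, 5, ...):
Using the generating function prod_{k>=0} 1/(1-x^(2k+1)),
the count is 448

448


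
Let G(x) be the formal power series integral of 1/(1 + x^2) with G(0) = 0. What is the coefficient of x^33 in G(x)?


1/(1 + x^2) = sum_{j>=0} (-1)^j x^(2j). Integrating termwise with G(0) = 0:
G(x) = sum_{j>=0} (-1)^j x^(2j+1) / (2j+1) = arctan(x).
Only odd powers are nonzero. For x^33 write 33 = 2*16 + 1, giving
(-1)^16 / 33 = 1/33 = 1/33.

1/33


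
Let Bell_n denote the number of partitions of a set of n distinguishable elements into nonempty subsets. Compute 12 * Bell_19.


Bell_19 can be computed from the Bell triangle or from Dobinski's identity Bell_n = (1/e) * sum_{k>=0} k^n / k!.
Computing Bell_19 = 5832742205057.
Then 12 * 5832742205057 = 69992906460684.

69992906460684


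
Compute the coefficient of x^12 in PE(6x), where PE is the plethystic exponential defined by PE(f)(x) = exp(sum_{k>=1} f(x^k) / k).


With f(x) = 6x, the exponent is sum_{k>=1} 6 x^k / k = 6 * (-ln(1 - x)). Exponentiating:
PE(6x) = exp(-6 ln(1 - x)) = 1/(1 - x)^6.
By the negative binomial expansion, [x^n] 1/(1 - x)^6 = C(n + 5, 5).
For n = 12: C(17, 5) = 6188.

6188


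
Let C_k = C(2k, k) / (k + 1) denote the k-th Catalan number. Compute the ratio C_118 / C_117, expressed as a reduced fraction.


Using C_k = (2k)! / (k! (k+1)!), the ratio C_{k+1}/C_k simplifies to
C_{k+1}/C_k = [(2k+2)! / ((k+1)! (k+2)!)] * [k! (k+1)! / (2k)!]
 = (2k+2)(2k+1) / ((k+1)(k+2)) = 2(2k+1) / (k+2).
For k = 117: 2(2*117 + 1) / (117 + 2) = 470/119 = 470/119.

470/119


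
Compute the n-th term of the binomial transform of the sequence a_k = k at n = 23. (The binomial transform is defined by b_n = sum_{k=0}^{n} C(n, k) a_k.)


With a_k = k, b_n = sum_{k=0}^{n} C(n, k) k. Using k * C(n, k) = n * C(n-1, k-1) gives b_n = n * sum_{k>=1} C(n-1, k-1) = n * 2^(n-1).
For n = 23: 23 * 2^22 = 23 * 4194304 = 96468992.

96468992


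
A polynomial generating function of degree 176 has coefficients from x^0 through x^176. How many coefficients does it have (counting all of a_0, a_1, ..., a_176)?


A polynomial of degree 176 takes the form a_0 + a_1 x + ... + a_176 x^176.
The number of coefficients is 176 + 1 = 177.

177


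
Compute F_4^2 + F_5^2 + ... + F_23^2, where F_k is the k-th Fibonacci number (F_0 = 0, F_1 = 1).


There is a standard identity sum_{k=0}^{N} F_k^2 = F_N * F_{N+1} (proved inductively from the telescoping relation F_k^2 = F_k F_{k+1} - F_{k-1} F_k). Then
sum_{k=4}^{23} F_k^2 = F_23 F_24 - F_3 F_4.
Computing: F_23 = 28657, F_24 = 46368, F_3 = 2, F_4 = 3.
Sum = 28657 * 46368 - 2 * 3 = 1328767770.

1328767770


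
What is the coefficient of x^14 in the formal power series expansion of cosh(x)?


The Maclaurin series is cosh(t) = sum_{m>=0} t^(2m) / (2m)!, so substituting t = x, only even powers of x are nonzero, with coefficient of x^(2m) equal to 1 / (2m)!.
For x^14 the coefficient is 1/14! = 1/87178291200 = 1/87178291200.

1/87178291200


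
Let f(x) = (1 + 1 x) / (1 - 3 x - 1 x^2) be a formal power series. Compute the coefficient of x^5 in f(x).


Write f(x) = sum_{k>=0} a_k x^k. Multiplying both sides by 1 - 3 x - 1 x^2 gives
(1 - 3 x - 1 x^2) sum_{k>=0} a_k x^k = 1 + 1 x.
Matching coefficients:
 x^0: a_0 = 1
 x^1: a_1 - 3 a_0 = 1  =>  a_1 = 3*1 + 1 = 4
 x^k (k >= 2): a_k = 3 a_{k-1} + 1 a_{k-2}.
Iterating: a_2 = 13, a_3 = 43, a_4 = 142, a_5 = 469.
So the coefficient of x^5 is 469.

469


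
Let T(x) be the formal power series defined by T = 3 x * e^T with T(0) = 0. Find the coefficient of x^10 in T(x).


Apply the Lagrange inversion formula: if T = 3 x * phi(T) with phi(t) = e^t, then
[x^n] T = 3^n * (1/n) [t^(n-1)] phi(t)^n = 3^n * (1/n) [t^(n-1)] e^(n t) = 3^n * (1/n) * n^(n-1) / (n-1)! = 3^n * n^(n-1) / n!.
When c = 1 this is the Cayley count of rooted labeled trees on n vertices, divided by n!.
For n = 10: 3^10 * 10^9 / 10! = 59049 * 1000000000/3628800 = 113906250/7.

113906250/7


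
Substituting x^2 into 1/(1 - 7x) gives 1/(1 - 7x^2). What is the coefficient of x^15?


Since 1/(1 - 7x^2) only has even powers of x,
the coefficient of x^15 (odd) is 0.

0


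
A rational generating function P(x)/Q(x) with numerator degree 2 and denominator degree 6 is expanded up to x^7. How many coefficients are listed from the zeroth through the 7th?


Expanding up to x^7 gives the coefficients for x^0, x^1, ..., x^7.
That is 7 + 1 = 8 coefficients in total.

8


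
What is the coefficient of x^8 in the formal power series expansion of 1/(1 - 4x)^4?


The general identity 1/(1 - c x)^r = sum_{k>=0} c^k C(k + r - 1, r - 1) x^k follows by substituting y = c x into 1/(1 - y)^r = sum_{k>=0} C(k + r - 1, r - 1) y^k.
For c = 4, r = 4, k = 8:
4^8 * C(11, 3) = 65536 * 165 = 10813440.

10813440


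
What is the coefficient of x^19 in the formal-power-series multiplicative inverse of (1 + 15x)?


The inverse is 1/(1 + 15x). Apply the geometric identity 1/(1 - y) = sum_{k>=0} y^k with y = -15x:
1/(1 + 15x) = sum_{k>=0} (-15)^k x^k.
So the coefficient of x^19 is (-15)^19 = -22168378200531005859375.

-22168378200531005859375


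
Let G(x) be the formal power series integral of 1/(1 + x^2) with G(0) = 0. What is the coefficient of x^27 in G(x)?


1/(1 + x^2) = sum_{j>=0} (-1)^j x^(2j). Integrating termwise with G(0) = 0:
G(x) = sum_{j>=0} (-1)^j x^(2j+1) / (2j+1) = arctan(x).
Only odd powers are nonzero. For x^27 write 27 = 2*13 + 1, giving
(-1)^13 / 27 = -1/27 = -1/27.

-1/27


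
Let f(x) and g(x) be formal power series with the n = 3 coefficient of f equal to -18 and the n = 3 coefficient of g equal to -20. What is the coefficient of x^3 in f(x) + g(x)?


Addition of formal power series is termwise.
The coefficient of x^3 in f + g = -18 + -20
= -38

-38


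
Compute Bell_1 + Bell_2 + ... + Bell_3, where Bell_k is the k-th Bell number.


Recall Bell_k counts set partitions of a k-set (with Bell_0 = 1 by convention).
Bell_1 through Bell_3: 1, 2, 5
Sum = 1 + 2 + 5 = 8.

8


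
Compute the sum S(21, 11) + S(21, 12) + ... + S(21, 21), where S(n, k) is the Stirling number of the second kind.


By definition, S(n, k) counts partitions of an n-set into exactly k nonempty blocks.
Computing row n = 21 for k = 11..21:
S(21, k): 26826851689001, 6833042030178, 1204909218331, 149304004500, 13087462580, 809944464, 34952799, 1023435, 19285, 210, 1
Sum = 35028040344784.

35028040344784


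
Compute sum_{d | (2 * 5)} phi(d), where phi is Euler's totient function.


First, 2 * 5 = 10. One classical identity is sum_{d | n} phi(d) = n (each k in [1, n] has a unique gcd with n, and among the k's with gcd(k, n) = n/d there are phi(d) of them). So the sum equals 10. We also verify directly:
Divisors of 10: 1, 2, 5, 10.
phi values: 1, 1, 4, 4.
Sum = 10.

10


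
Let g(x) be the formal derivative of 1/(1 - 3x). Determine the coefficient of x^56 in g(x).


Differentiate termwise: d/dx sum_{k>=0} 3^k x^k = sum_{k>=1} k 3^k x^(k-1) = sum_{j>=0} (j+1) 3^(j+1) x^j.
Equivalently, d/dx [1/(1 - 3x)] = 3/(1 - 3x)^2.
For j = 56: 57 * 3^57 = 57 * 1570042899082081611640534563 = 89492445247678651863510470091.

89492445247678651863510470091


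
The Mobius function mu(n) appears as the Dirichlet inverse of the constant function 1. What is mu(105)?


105 = 3 * 5 * 7 (all distinct primes).
mu(105) = (-1)^3 = -1

-1


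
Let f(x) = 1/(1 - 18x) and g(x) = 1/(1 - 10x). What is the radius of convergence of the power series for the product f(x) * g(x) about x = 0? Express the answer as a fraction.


The radius of 1/(1 - 18x) is 1/18 (nearest singularity at x = 1/18), and the radius of 1/(1 - 10x) is 1/10.
The product f(x)*g(x) = 1/((1 - 18x)(1 - 10x)) has singularities at both 1/18 and 1/10, so its radius of convergence is the distance to the nearest one:
min(1/18, 1/10) = 1/18.

1/18


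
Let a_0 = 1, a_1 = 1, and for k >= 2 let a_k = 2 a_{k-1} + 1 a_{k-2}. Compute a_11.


Iterating the recurrence forward:
a_0 = 1
a_1 = 1
a_2 = 2*1 + 1*1 = 3
a_3 = 2*3 + 1*1 = 7
a_4 = 2*7 + 1*3 = 17
a_5 = 2*17 + 1*7 = 41
a_6 = 2*41 + 1*17 = 99
a_7 = 2*99 + 1*41 = 239
a_8 = 2*239 + 1*99 = 577
a_9 = 2*577 + 1*239 = 1393
a_10 = 2*1393 + 1*577 = 3363
a_11 = 2*3363 + 1*1393 = 8119
So a_11 = 8119.

8119


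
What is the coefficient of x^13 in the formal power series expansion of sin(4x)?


The Maclaurin series is sin(t) = sum_{k>=0} (-1)^k t^(2k+1) / (2k+1)!, so substituting t = 4x, only odd powers of x are nonzero, with coefficient of x^(2k+1) equal to (-1)^k 4^(2k+1) / (2k+1)!.
Write 13 = 2*6 + 1, giving the coefficient (-1)^6 * 4^13 / 13! = 67108864/6227020800 = 65536/6081075.

65536/6081075


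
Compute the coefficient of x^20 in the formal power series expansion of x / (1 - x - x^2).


Let f(x) = sum_{k>=0} a_k x^k. Multiplying f(x) * (1 - x - x^2) = x and matching coefficients gives a_0 = 0, a_1 = 1, and a_k = a_{k-1} + a_{k-2} for k >= 2. These are the Fibonacci numbers F_k.
Iterating from F_0 = 0, F_1 = 1:
F_0=0, F_1=1, F_2=1, F_3=2, F_4=3, F_5=5, F_6=8, F_7=13, F_8=21, F_9=34, ...
F_20 = 6765.

6765


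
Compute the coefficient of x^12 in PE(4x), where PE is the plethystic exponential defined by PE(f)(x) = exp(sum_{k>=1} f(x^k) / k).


With f(x) = 4x, the exponent is sum_{k>=1} 4 x^k / k = 4 * (-ln(1 - x)). Exponentiating:
PE(4x) = exp(-4 ln(1 - x)) = 1/(1 - x)^4.
By the negative binomial expansion, [x^n] 1/(1 - x)^4 = C(n + 3, 3).
For n = 12: C(15, 3) = 455.

455


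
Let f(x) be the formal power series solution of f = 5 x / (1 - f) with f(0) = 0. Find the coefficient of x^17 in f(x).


Apply Lagrange inversion: f = 5 x * phi(f) with phi(t) = 1/(1 - t), so
[x^n] f = 5^n * (1/n) [t^(n-1)] phi(t)^n = 5^n * (1/n) [t^(n-1)] (1 - t)^(-n) = 5^n * (1/n) C(2n - 2, n - 1) = 5^n * C_{n-1}.
For n = 17: C_16 = C(32, 16) / 17 = 601080390/17 = 35357670.
With the 5^17 = 762939453125 factor, the coefficient is 762939453125 * 35357670 = 26975761413574218750.

26975761413574218750


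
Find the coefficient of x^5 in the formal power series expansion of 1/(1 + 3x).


Write 1/(1 + c x) = 1/(1 - (-c) x) and apply the geometric-series identity
1/(1 - y) = sum_{k>=0} y^k to get 1/(1 + c x) = sum_{k>=0} (-c)^k x^k.
So the coefficient of x^k is (-c)^k = (-1)^k * c^k.
Here c = 3 and k = 5:
(-3)^5 = -1 * 243 = -243

-243


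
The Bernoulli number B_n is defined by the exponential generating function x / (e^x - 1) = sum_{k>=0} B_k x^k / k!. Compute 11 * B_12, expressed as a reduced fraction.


Bernoulli numbers can also be computed recursively via B_0 = 1 and sum_{j=0}^{m} C(m+1, j) B_j = 0 for m >= 1. Odd-index Bernoulli numbers vanish for k >= 3.
Computing B_12 = -691/2730, so 11 * B_12 = 11 * -691/2730 = -7601/2730.

-7601/2730


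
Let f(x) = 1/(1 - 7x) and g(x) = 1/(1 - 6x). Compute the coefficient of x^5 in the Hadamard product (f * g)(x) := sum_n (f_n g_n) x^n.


f has coefficients f_k = 7^k and g has coefficients g_k = 6^k, so the Hadamard product has coefficient (f*g)_k = 7^k * 6^k = 42^k.
For k = 5: 42^5 = 130691232.

130691232


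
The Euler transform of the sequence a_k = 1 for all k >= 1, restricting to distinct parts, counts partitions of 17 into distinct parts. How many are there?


Partitions of 17 into distinct parts can be computed via generating function.
Product (1+x)(1+x^2)(1+x^3)...
The coefficient of x^17 = 38

38


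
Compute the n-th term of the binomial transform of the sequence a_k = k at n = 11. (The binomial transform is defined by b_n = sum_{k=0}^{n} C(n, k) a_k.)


With a_k = k, b_n = sum_{k=0}^{n} C(n, k) k. Using k * C(n, k) = n * C(n-1, k-1) gives b_n = n * sum_{k>=1} C(n-1, k-1) = n * 2^(n-1).
For n = 11: 11 * 2^10 = 11 * 1024 = 11264.

11264


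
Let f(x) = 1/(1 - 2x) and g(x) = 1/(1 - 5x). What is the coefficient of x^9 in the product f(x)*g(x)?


The coefficient of x^n in f*g is the Cauchy product: sum_{k=0}^{n} a^k * b^(n-k).
With a=2, b=5, n=9:
sum_{k=0}^{9} 2^k * 5^(9-k)
= 3254867

3254867


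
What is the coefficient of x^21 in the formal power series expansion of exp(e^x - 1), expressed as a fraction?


exp(e^x - 1) is the exponential generating function for the Bell numbers Bell_k: exp(e^x - 1) = sum_{k>=0} Bell_k x^k / k!.
So the coefficient of x^21 in exp(e^x - 1) is Bell_21 / 21!.
Computing: Bell_21 = 474869816156751 and 21! = 51090942171709440000, giving
474869816156751/51090942171709440000 = 158289938718917/17030314057236480000.

158289938718917/17030314057236480000


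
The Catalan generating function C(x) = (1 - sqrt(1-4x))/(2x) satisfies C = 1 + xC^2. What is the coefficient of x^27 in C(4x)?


Substituting x -> 4x scales the n-th coefficient by 4^n, so [x^27] C(4x) = 4^27 * C_27.
C_27 = C(2*27, 27)/(28) = 1946939425648112/28 = 69533550916004.
So 4^27 * 69533550916004 = 18014398509481984 * 69533550916004 = 1252605095980252100842735271936.

1252605095980252100842735271936


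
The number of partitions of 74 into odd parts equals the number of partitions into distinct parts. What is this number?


Computing partitions of 74 into odd parts (1, 3, 5, ...):
Using the generating function prod_{k>=0} 1/(1-x^(2k+1)),
the count is 44046

44046


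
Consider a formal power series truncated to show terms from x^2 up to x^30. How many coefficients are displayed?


From x^2 to x^30 inclusive, the count is 30 - 2 + 1 = 29.

29


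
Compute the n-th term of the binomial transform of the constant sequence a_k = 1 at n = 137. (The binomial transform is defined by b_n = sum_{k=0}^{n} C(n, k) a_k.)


With a_k = 1 for all k, b_n = sum_{k=0}^{n} C(n, k) = 2^n by the binomial theorem.
For n = 137: 2^137 = 174224571863520493293247799005065324265472.

174224571863520493293247799005065324265472


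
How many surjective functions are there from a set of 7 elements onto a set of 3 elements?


By inclusion-exclusion on which target elements are missed, the number of surjections from an n-set onto a k-set is
surj(n, k) = sum_{j=0}^{k} (-1)^j C(k, j) (k - j)^n.
Equivalently surj(n, k) = k! * S(n, k), where S(n, k) is the Stirling number of the second kind.
For n = 7, k = 3:
S(7, 3) = 301, so
surj = 3! * 301 = 6 * 301 = 1806.

1806


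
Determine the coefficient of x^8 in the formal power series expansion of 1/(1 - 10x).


The geometric series identity gives 1/(1 - c x) = sum_{k>=0} c^k x^k, so the coefficient of x^k is c^k.
Here c = 10 and k = 8.
Computing: 10^8 = 100000000

100000000


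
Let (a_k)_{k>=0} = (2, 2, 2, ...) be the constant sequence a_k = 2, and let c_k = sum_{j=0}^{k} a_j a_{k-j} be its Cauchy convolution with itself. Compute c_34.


Since a_j = 2 for all j >= 0, the convolution sum becomes
c_k = sum_{j=0}^{k} 2 * 2 = 4 * (k + 1).
Equivalently, the generating function of (a_k) is 2/(1 - x) and its square is 4/(1 - x)^2 = sum_{k>=0} 4(k + 1) x^k.
For k = 34: 4 * 35 = 140.

140


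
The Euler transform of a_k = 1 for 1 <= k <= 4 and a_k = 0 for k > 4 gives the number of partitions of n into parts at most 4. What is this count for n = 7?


Partitions of 7 into parts at most 4:
Using generating function (1-x)^(-1)(1-x^2)^(-1)...(1-x^4)^(-1),
the coefficient of x^7 = 11

11


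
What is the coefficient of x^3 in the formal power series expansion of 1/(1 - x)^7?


The expansion 1/(1 - x)^r = sum_{k>=0} C(k + r - 1, r - 1) x^k follows from the multiset / negative-binomial theorem (or from repeated differentiation of the geometric series).
For r = 7 and k = 3:
C(9, 6) = 362880 / (720 * 6) = 84.

84


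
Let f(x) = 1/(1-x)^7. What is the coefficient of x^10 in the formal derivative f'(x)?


Differentiate: d/dx [ 1/(1-x)^r ] = r / (1-x)^(r+1).
Here r = 7, so f'(x) = 7 / (1-x)^8.
The expansion of 1/(1-x)^(r+1) has coefficient of x^n equal to C(n+r, r).
So the coefficient of x^10 in f'(x) is
7 * C(17, 7) = 7 * 19448 = 136136

136136


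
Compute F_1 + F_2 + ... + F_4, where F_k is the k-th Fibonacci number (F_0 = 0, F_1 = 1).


Use the identity sum_{k=0}^{N} F_k = F_{N+2} - 1 (which follows from F_{k+2} - F_{k+1} = F_k). Then
sum_{k=1}^{4} F_k = (F_{6} - 1) - (F_{2} - 1) = F_{6} - F_{2}.
Computing: F_{6} = 8, F_{2} = 1, so
Sum = 8 - 1 = 7.

7


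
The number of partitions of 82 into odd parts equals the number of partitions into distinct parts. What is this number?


Computing partitions of 82 into odd parts (1, 3, 5, ...):
Using the generating function prod_{k>=0} 1/(1-x^(2k+1)),
the count is 92864

92864


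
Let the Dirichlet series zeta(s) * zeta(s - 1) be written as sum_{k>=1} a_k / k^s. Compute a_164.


Convolution gives a_k = sum_{d | k} d * 1 = sum_{d | k} d = sigma(k), the sum of positive divisors of k.
For k = 164, the divisors are 1, 2, 4, 41, 82, 164, so
sigma(164) = 1 + 2 + 4 + 41 + 82 + 164 = 294.

294


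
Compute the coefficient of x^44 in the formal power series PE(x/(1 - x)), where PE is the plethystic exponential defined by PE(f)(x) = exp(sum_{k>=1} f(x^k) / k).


For f(x) = x/(1 - x) we have
sum_{k>=1} f(x^k) / k = sum_{k>=1} (1/k) * x^k / (1 - x^k) = sum_{k, m >= 1} x^(k m) / k,
which after exponentiating simplifies to
PE(x/(1 - x)) = prod_{k>=1} 1 / (1 - x^k).
This is the generating function for the partition function p(n), so the coefficient of x^44 is p(44).
Computing p(44) by dynamic programming over parts 1, 2, ..., 44: p(44) = 75175.

75175


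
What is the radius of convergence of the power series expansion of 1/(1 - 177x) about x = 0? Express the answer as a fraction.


Expanding 1/(1 - 177x) = sum_{k>=0} 177^k x^k, the series converges when |177x| < 1, i.e., |x| < 1/177.
So the radius of convergence is 1/177 = 1/177.

1/177


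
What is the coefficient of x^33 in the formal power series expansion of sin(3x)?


The Maclaurin series is sin(t) = sum_{k>=0} (-1)^k t^(2k+1) / (2k+1)!, so substituting t = 3x, only odd powers of x are nonzero, with coefficient of x^(2k+1) equal to (-1)^k 3^(2k+1) / (2k+1)!.
Write 33 = 2*16 + 1, giving the coefficient (-1)^16 * 3^33 / 33! = 5559060566555523/8683317618811886495518194401280000000 = 387420489/605155334745140274135040000000.

387420489/605155334745140274135040000000


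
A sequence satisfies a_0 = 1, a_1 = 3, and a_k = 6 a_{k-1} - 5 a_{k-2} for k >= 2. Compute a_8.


The characteristic equation is t^2 - 6 t + 5 = 0, with roots r_1 = 5 and r_2 = 1 (so c_1 = r_1 + r_2, c_2 = -r_1 r_2 as required).
One can use the closed form a_n = A r_1^n + B r_2^n, but direct iteration is more reliable:
a_0 = 1, a_1 = 3, a_2 = 13, a_3 = 63, a_4 = 313, a_5 = 1563, a_6 = 7813, a_7 = 39063, a_8 = 195313.
So a_8 = 195313.

195313


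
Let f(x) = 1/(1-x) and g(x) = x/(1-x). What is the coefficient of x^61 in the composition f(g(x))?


First simplify the composition: f(g(x)) = 1/(1 - x/(1-x)) = (1-x)/((1-x) - x) = (1-x)/(1-2x).
Now extract the coefficient. Write (1-x)/(1-2x) = 1/(1-2x) - x/(1-2x).
The coefficient of x^n in 1/(1-2x) is 2^n, and in x/(1-2x) is 2^(n-1) (for n >= 1).
So the coefficient of x^61 is 2^61 - 2^60 = 2305843009213693952 - 1152921504606846976 = 1152921504606846976.

1152921504606846976


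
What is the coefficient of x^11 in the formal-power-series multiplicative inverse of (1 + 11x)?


The inverse is 1/(1 + 11x). Apply the geometric identity 1/(1 - y) = sum_{k>=0} y^k with y = -11x:
1/(1 + 11x) = sum_{k>=0} (-11)^k x^k.
So the coefficient of x^11 is (-11)^11 = -285311670611.

-285311670611


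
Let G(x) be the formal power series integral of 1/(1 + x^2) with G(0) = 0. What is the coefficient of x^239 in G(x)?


1/(1 + x^2) = sum_{j>=0} (-1)^j x^(2j). Integrating termwise with G(0) = 0:
G(x) = sum_{j>=0} (-1)^j x^(2j+1) / (2j+1) = arctan(x).
Only odd powers are nonzero. For x^239 write 239 = 2*119 + 1, giving
(-1)^119 / 239 = -1/239 = -1/239.

-1/239


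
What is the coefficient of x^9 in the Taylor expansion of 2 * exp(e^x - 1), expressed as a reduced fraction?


exp(e^x - 1) = sum_{k>=0} Bell_k x^k / k!, where Bell_k is the k-th Bell number.
So the coefficient of x^9 is 2 * Bell_9 / 9!.
Computing: Bell_9 = 21147 and 9! = 362880, giving
2 * 21147/362880 = 1007/8640.

1007/8640


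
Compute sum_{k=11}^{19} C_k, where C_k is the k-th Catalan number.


C_11 through C_19: 58786, 208012, 742900, 2674440, 9694845, 35357670, 129644790, 477638700, 1767263190
Sum = 58786 + 208012 + 742900 + 2674440 + 9694845 + 35357670 + 129644790 + 477638700 + 1767263190
= 2423283333

2423283333
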